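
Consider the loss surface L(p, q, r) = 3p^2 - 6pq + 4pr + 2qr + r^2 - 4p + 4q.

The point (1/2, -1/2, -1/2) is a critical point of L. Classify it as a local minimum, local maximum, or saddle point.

saddle point

The Hessian is constant: H = [[6, -6, 4], [-6, 0, 2], [4, 2, 2]].
Leading principal minors: Δ₁ = 6, Δ₂ = -36, Δ₃ = -192.
The minors fit neither the all-positive nor the alternating-sign pattern, so H is indefinite: a saddle point.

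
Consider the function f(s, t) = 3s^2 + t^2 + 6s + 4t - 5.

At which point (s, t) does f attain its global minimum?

f(s,t) separates as P(s) + Q(t) − 5, so its minimum is min P + min Q − 5.
P'(s) = 6s + 6 vanishes at s ∈ {-1}; Q'(t) = 2(t + 2) vanishes at t ∈ {-2}.
Local minima of P (where P''>0): P(-1)=-3. Local minima of Q: Q(-2)=-4.
So the global minimum of f is P(-1) + Q(-2) − 5 = -3 − 4 − 5 = -12, attained at (-1, -2).

(-1, -2)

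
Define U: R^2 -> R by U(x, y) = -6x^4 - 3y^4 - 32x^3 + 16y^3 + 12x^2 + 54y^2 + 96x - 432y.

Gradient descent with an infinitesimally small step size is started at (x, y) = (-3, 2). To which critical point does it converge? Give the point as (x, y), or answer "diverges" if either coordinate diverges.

(-1, 3)

U is separable, so gradient descent decouples: x follows -∂U/∂x, y follows -∂U/∂y.
∂U/∂x = -24(x - 1)(x + 1)(x + 4); at x=-3 this is -192, so x increases.
∂U/∂y = -12(y - 4)(y - 3)(y + 3); at y=2 this is -120, so y increases.
x converges to its nearest critical value -1 (a local min of the x-part); y converges to 3. The iterate converges to (-1, 3).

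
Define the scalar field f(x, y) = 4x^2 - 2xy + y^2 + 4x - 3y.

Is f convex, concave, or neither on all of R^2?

convex

f is quadratic, so its Hessian is the constant matrix H = [[8, -2], [-2, 2]].
det(H) = 12, tr(H) = 10.
det(H) > 0 and tr(H) > 0, so H is positive definite everywhere: convex.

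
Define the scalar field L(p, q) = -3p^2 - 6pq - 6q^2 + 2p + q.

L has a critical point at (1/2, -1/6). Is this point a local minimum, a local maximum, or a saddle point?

local maximum

The Hessian of L is constant: H = [[-6, -6], [-6, -12]].
det(H) = (-6)·(-12) − (-6)² = 36.
det(H) > 0 and tr(H) = -18 < 0, so H is negative definite and the point is a local maximum.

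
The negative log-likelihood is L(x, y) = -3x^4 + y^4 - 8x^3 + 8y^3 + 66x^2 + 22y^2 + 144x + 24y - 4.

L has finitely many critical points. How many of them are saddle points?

L separates as a function of x plus a function of y, so ∇L=0 decouples.
∂L/∂x = -12(x - 3)(x + 1)(x + 4) = 0 at x ∈ {-4, -1, 3}; ∂L/∂y = 4(y + 1)(y + 2)(y + 3) = 0 at y ∈ {-3, -2, -1}.
The Hessian is diagonal: diag(L_xx, L_yy). Second derivatives: L_xx(-4)=-252, L_xx(-1)=144, L_xx(3)=-336; L_yy(-3)=8, L_yy(-2)=-4, L_yy(-1)=8.
Saddle points occur where the two diagonal entries have opposite signs: (-4, -3), (-4, -1), (-1, -2), (3, -3), (3, -1). Count: 5.

5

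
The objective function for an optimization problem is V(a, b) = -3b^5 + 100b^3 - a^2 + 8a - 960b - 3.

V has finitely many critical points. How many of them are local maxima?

2

V separates as a function of a plus a function of b, so ∇V=0 decouples.
∂V/∂a = -2(a - 4) = 0 at a ∈ {4}; ∂V/∂b = -15(b - 4)(b - 2)(b + 2)(b + 4) = 0 at b ∈ {-4, -2, 2, 4}.
The Hessian is diagonal: diag(V_aa, V_bb). Second derivatives: V_aa(4)=-2; V_bb(-4)=1440, V_bb(-2)=-720, V_bb(2)=720, V_bb(4)=-1440.
Local maxima occur where both diagonal entries negative: (4, -2), (4, 4). Count: 2.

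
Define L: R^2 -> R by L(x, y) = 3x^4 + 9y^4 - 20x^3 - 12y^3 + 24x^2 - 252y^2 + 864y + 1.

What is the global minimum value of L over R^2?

L(x,y) separates as P(x) + Q(y) + 1, so its minimum is min P + min Q + 1.
P'(x) = 12x(x - 4)(x - 1) vanishes at x ∈ {0, 1, 4}; Q'(y) = 36(y - 3)(y - 2)(y + 4) vanishes at y ∈ {-4, 2, 3}.
Local minima of P (where P''>0): P(0)=0, P(4)=-128. Local minima of Q: Q(-4)=-4416, Q(3)=729.
So the global minimum of L is P(4) + Q(-4) + 1 = -128 − 4416 + 1 = -4543, attained at (4, -4).

-4543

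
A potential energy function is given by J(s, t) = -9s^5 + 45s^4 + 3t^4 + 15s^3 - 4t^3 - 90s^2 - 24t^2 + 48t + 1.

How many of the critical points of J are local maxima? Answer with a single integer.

J separates as a function of s plus a function of t, so ∇J=0 decouples.
∂J/∂s = -45s(s - 4)(s - 1)(s + 1) = 0 at s ∈ {-1, 0, 1, 4}; ∂J/∂t = 12(t - 2)(t - 1)(t + 2) = 0 at t ∈ {-2, 1, 2}.
The Hessian is diagonal: diag(J_ss, J_tt). Second derivatives: J_ss(-1)=450, J_ss(0)=-180, J_ss(1)=270, J_ss(4)=-2700; J_tt(-2)=144, J_tt(1)=-36, J_tt(2)=48.
Local maxima occur where both diagonal entries negative: (0, 1), (4, 1). Count: 2.

2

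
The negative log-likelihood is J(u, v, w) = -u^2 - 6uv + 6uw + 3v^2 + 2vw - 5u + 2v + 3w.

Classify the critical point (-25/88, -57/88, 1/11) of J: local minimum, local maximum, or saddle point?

saddle point

The Hessian is constant: H = [[-2, -6, 6], [-6, 6, 2], [6, 2, 0]].
Leading principal minors: Δ₁ = -2, Δ₂ = -48, Δ₃ = -352.
The minors fit neither the all-positive nor the alternating-sign pattern, so H is indefinite: a saddle point.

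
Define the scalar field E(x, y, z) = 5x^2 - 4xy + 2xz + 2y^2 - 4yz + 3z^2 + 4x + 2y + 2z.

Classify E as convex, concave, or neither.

convex

E is quadratic, so its Hessian is the constant matrix H = [[10, -4, 2], [-4, 4, -4], [2, -4, 6]].
Leading principal minors: 10, 24, 32.
All positive ⇒ H ≻ 0 ⇒ convex.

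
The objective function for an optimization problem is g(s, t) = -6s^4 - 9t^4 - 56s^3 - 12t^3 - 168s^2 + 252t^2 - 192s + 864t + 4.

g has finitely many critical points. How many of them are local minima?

g separates as a function of s plus a function of t, so ∇g=0 decouples.
∂g/∂s = -24(s + 1)(s + 2)(s + 4) = 0 at s ∈ {-4, -2, -1}; ∂g/∂t = -36(t - 4)(t + 2)(t + 3) = 0 at t ∈ {-3, -2, 4}.
The Hessian is diagonal: diag(g_ss, g_tt). Second derivatives: g_ss(-4)=-144, g_ss(-2)=48, g_ss(-1)=-72; g_tt(-3)=-252, g_tt(-2)=216, g_tt(4)=-1512.
Local minima occur where both diagonal entries positive: (-2, -2). Count: 1.

1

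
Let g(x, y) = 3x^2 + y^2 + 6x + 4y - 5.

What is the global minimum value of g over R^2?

g(x,y) separates as P(x) + Q(y) − 5, so its minimum is min P + min Q − 5.
P'(x) = 6x + 6 vanishes at x ∈ {-1}; Q'(y) = 2y + 4 vanishes at y ∈ {-2}.
Local minima of P (where P''>0): P(-1)=-3. Local minima of Q: Q(-2)=-4.
So the global minimum of g is P(-1) + Q(-2) − 5 = -3 − 4 − 5 = -12, attained at (-1, -2).

-12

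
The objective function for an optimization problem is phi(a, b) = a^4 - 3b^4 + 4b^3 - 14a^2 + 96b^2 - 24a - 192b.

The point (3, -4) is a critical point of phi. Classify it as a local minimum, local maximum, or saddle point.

The mixed partial ∂²phi/∂a∂b is 0, so the Hessian at any point is diag(phi_aa, phi_bb) = diag(4(3a^2 - 7), 12(-3b^2 + 2b + 16)).
At (3, -4): H = diag(80, -480).
The eigenvalues have opposite signs, so H is indefinite: a saddle point.

saddle point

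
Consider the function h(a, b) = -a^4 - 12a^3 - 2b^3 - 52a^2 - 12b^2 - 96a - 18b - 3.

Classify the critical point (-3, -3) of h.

local minimum

The mixed partial ∂²h/∂a∂b is 0, so the Hessian at any point is diag(h_aa, h_bb) = diag(-4(3a^2 + 18a + 26), -12(b + 2)).
At (-3, -3): H = diag(4, 12).
Both eigenvalues are positive, so H is positive definite: a local minimum.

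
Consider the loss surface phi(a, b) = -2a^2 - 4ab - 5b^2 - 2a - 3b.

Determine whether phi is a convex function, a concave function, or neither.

phi is quadratic, so its Hessian is the constant matrix H = [[-4, -4], [-4, -10]].
det(H) = 24, tr(H) = -14.
det(H) > 0 and tr(H) < 0, so H is negative definite everywhere: concave.

concave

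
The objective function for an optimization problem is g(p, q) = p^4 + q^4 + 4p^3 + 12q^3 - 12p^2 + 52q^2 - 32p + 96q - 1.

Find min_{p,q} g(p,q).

g(p,q) separates as A(p) + B(q) − 1, so its minimum is min A + min B − 1.
A'(p) = 4(p - 2)(p + 1)(p + 4) vanishes at p ∈ {-4, -1, 2}; B'(q) = 4(q + 2)(q + 3)(q + 4) vanishes at q ∈ {-4, -3, -2}.
Local minima of A (where A''>0): A(-4)=-64, A(2)=-64. Local minima of B: B(-4)=-64, B(-2)=-64.
So the global minimum of g is A(-4) + B(-4) − 1 = -64 − 64 − 1 = -129, attained at (-4, -4).

-129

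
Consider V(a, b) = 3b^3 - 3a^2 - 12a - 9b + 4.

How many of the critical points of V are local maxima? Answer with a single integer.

V separates as a function of a plus a function of b, so ∇V=0 decouples.
∂V/∂a = -6(a + 2) = 0 at a ∈ {-2}; ∂V/∂b = 9(b - 1)(b + 1) = 0 at b ∈ {-1, 1}.
The Hessian is diagonal: diag(V_aa, V_bb). Second derivatives: V_aa(-2)=-6; V_bb(-1)=-18, V_bb(1)=18.
Local maxima occur where both diagonal entries negative: (-2, -1). Count: 1.

1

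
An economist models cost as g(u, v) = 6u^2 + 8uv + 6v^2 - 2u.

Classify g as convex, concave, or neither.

convex

g is quadratic, so its Hessian is the constant matrix H = [[12, 8], [8, 12]].
det(H) = 80, tr(H) = 24.
det(H) > 0 and tr(H) > 0, so H is positive definite everywhere: convex.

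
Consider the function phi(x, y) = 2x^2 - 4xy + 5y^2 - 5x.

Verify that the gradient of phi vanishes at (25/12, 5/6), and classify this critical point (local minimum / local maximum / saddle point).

∇phi = (4x - 4y - 5, -4x + 10y); substituting (25/12, 5/6) gives ∇phi = (0, 0), so (25/12, 5/6) is indeed a critical point.
The Hessian of phi is constant: H = [[4, -4], [-4, 10]].
det(H) = 4·10 − (-4)² = 24.
det(H) > 0 and tr(H) = 14 > 0, so H is positive definite and the point is a local minimum.

local minimum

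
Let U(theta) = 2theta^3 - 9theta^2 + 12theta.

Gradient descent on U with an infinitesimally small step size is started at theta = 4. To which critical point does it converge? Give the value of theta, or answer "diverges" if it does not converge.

2

U'(theta) = 6(theta - 2)(theta - 1), so U'(4) = 36.
Gradient descent moves in the -U' direction, i.e. theta is decreasing.
The nearest critical point in that direction is theta = 2, where U'' = 6 > 0 (a local minimum). The iterate converges there.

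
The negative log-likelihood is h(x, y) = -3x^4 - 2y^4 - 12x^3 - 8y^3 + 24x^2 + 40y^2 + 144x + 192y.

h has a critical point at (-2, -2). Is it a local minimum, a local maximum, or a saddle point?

local minimum

The mixed partial ∂²h/∂x∂y is 0, so the Hessian at any point is diag(h_xx, h_yy) = diag(12(-3x^2 - 6x + 4), 8(-3y^2 - 6y + 10)).
At (-2, -2): H = diag(48, 80).
Both eigenvalues are positive, so H is positive definite: a local minimum.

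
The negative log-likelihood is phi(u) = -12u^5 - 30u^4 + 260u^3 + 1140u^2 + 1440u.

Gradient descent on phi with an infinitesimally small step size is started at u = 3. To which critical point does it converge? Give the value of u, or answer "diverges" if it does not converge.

phi'(u) = -60(u - 4)(u + 1)(u + 2)(u + 3), so phi'(3) = 7200.
Gradient descent moves in the -phi' direction, i.e. u is decreasing.
The nearest critical point in that direction is u = -1, where phi'' = 600 > 0 (a local minimum). The iterate converges there.

-1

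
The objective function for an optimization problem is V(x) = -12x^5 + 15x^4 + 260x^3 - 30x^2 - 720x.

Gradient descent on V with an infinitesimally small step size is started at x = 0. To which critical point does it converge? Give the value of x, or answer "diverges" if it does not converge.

V'(x) = -60(x - 4)(x - 1)(x + 1)(x + 3), so V'(0) = -720.
Gradient descent moves in the -V' direction, i.e. x is increasing.
The nearest critical point in that direction is x = 1, where V'' = 1440 > 0 (a local minimum). The iterate converges there.

1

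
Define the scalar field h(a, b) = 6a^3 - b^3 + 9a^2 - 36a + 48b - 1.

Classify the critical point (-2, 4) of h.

The mixed partial ∂²h/∂a∂b is 0, so the Hessian at any point is diag(h_aa, h_bb) = diag(18(2a + 1), -6b).
At (-2, 4): H = diag(-54, -24).
Both eigenvalues are negative, so H is negative definite: a local maximum.

local maximum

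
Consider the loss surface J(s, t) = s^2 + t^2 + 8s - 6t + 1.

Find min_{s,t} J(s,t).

J(s,t) separates as P(s) + Q(t) + 1, so its minimum is min P + min Q + 1.
P'(s) = 2s + 8 vanishes at s ∈ {-4}; Q'(t) = 2(t - 3) vanishes at t ∈ {3}.
Local minima of P (where P''>0): P(-4)=-16. Local minima of Q: Q(3)=-9.
So the global minimum of J is P(-4) + Q(3) + 1 = -16 − 9 + 1 = -24, attained at (-4, 3).

-24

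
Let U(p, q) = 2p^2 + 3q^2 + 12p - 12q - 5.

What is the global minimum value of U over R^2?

-35

U(p,q) separates as A(p) + B(q) − 5, so its minimum is min A + min B − 5.
A'(p) = 4p + 12 vanishes at p ∈ {-3}; B'(q) = 6q - 12 vanishes at q ∈ {2}.
Local minima of A (where A''>0): A(-3)=-18. Local minima of B: B(2)=-12.
So the global minimum of U is A(-3) + B(2) − 5 = -18 − 12 − 5 = -35, attained at (-3, 2).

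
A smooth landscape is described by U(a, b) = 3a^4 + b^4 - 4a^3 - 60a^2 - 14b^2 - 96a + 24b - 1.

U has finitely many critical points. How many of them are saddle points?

4

U separates as a function of a plus a function of b, so ∇U=0 decouples.
∂U/∂a = 12(a - 4)(a + 1)(a + 2) = 0 at a ∈ {-2, -1, 4}; ∂U/∂b = 4(b - 2)(b - 1)(b + 3) = 0 at b ∈ {-3, 1, 2}.
The Hessian is diagonal: diag(U_aa, U_bb). Second derivatives: U_aa(-2)=72, U_aa(-1)=-60, U_aa(4)=360; U_bb(-3)=80, U_bb(1)=-16, U_bb(2)=20.
Saddle points occur where the two diagonal entries have opposite signs: (-2, 1), (-1, -3), (-1, 2), (4, 1). Count: 4.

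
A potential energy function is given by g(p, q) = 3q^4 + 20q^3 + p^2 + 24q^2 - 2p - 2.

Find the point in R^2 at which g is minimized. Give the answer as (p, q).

(1, -4)

g(p,q) separates as A(p) + B(q) − 2, so its minimum is min A + min B − 2.
A'(p) = 2p - 2 vanishes at p ∈ {1}; B'(q) = 12q(q + 1)(q + 4) vanishes at q ∈ {-4, -1, 0}.
Local minima of A (where A''>0): A(1)=-1. Local minima of B: B(-4)=-128, B(0)=0.
So the global minimum of g is A(1) + B(-4) − 2 = -1 − 128 − 2 = -131, attained at (1, -4).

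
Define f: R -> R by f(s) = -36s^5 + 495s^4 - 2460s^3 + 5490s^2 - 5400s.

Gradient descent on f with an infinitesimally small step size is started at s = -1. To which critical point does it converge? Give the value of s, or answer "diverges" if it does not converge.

f'(s) = -180(s - 5)(s - 3)(s - 2)(s - 1), so f'(-1) = -25920.
Gradient descent moves in the -f' direction, i.e. s is increasing.
The nearest critical point in that direction is s = 1, where f'' = 1440 > 0 (a local minimum). The iterate converges there.

1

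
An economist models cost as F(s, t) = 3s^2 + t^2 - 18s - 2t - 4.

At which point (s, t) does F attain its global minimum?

(3, 1)

F(s,t) separates as P(s) + Q(t) − 4, so its minimum is min P + min Q − 4.
P'(s) = 6s - 18 vanishes at s ∈ {3}; Q'(t) = 2(t - 1) vanishes at t ∈ {1}.
Local minima of P (where P''>0): P(3)=-27. Local minima of Q: Q(1)=-1.
So the global minimum of F is P(3) + Q(1) − 4 = -27 − 1 − 4 = -32, attained at (3, 1).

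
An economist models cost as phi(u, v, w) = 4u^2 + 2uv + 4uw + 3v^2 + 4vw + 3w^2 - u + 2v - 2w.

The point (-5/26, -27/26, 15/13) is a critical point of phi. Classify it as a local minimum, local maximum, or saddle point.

local minimum

The Hessian is constant: H = [[8, 2, 4], [2, 6, 4], [4, 4, 6]].
Leading principal minors: Δ₁ = 8, Δ₂ = 44, Δ₃ = 104.
All leading minors are positive, so H is positive definite: a local minimum.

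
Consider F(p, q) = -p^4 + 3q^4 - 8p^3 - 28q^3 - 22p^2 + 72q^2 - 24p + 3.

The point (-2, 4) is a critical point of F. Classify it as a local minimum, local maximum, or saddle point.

The mixed partial ∂²F/∂p∂q is 0, so the Hessian at any point is diag(F_pp, F_qq) = diag(-4(3p^2 + 12p + 11), 12(3q^2 - 14q + 12)).
At (-2, 4): H = diag(4, 48).
Both eigenvalues are positive, so H is positive definite: a local minimum.

local minimum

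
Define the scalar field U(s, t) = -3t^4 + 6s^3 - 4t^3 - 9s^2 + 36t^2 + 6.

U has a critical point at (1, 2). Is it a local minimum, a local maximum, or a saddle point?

saddle point

The mixed partial ∂²U/∂s∂t is 0, so the Hessian at any point is diag(U_ss, U_tt) = diag(18(2s - 1), 12(-3t^2 - 2t + 6)).
At (1, 2): H = diag(18, -120).
The eigenvalues have opposite signs, so H is indefinite: a saddle point.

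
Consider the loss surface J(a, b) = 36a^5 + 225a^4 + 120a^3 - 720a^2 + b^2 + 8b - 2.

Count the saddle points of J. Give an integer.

J separates as a function of a plus a function of b, so ∇J=0 decouples.
∂J/∂a = 180a(a - 1)(a + 2)(a + 4) = 0 at a ∈ {-4, -2, 0, 1}; ∂J/∂b = 2(b + 4) = 0 at b ∈ {-4}.
The Hessian is diagonal: diag(J_aa, J_bb). Second derivatives: J_aa(-4)=-7200, J_aa(-2)=2160, J_aa(0)=-1440, J_aa(1)=2700; J_bb(-4)=2.
Saddle points occur where the two diagonal entries have opposite signs: (-4, -4), (0, -4). Count: 2.

2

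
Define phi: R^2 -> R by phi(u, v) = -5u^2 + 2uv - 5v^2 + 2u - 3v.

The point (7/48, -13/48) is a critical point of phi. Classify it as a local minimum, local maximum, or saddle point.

local maximum

The Hessian of phi is constant: H = [[-10, 2], [2, -10]].
det(H) = (-10)·(-10) − 2² = 96.
det(H) > 0 and tr(H) = -20 < 0, so H is negative definite and the point is a local maximum.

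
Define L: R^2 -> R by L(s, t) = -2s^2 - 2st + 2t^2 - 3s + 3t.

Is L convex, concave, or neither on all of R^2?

neither

L is quadratic, so its Hessian is the constant matrix H = [[-4, -2], [-2, 4]].
det(H) = -20, tr(H) = 0.
det(H) < 0, so H is indefinite: neither convex nor concave.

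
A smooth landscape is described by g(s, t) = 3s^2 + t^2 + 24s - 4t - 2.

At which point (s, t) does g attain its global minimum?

(-4, 2)

g(s,t) separates as P(s) + Q(t) − 2, so its minimum is min P + min Q − 2.
P'(s) = 6s + 24 vanishes at s ∈ {-4}; Q'(t) = 2(t - 2) vanishes at t ∈ {2}.
Local minima of P (where P''>0): P(-4)=-48. Local minima of Q: Q(2)=-4.
So the global minimum of g is P(-4) + Q(2) − 2 = -48 − 4 − 2 = -54, attained at (-4, 2).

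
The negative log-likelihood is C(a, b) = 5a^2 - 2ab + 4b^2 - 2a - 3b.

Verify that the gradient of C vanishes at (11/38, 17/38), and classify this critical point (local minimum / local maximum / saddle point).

∇C = (10a - 2b - 2, -2a + 8b - 3); substituting (11/38, 17/38) gives ∇C = (0, 0), so (11/38, 17/38) is indeed a critical point.
The Hessian of C is constant: H = [[10, -2], [-2, 8]].
det(H) = 10·8 − (-2)² = 76.
det(H) > 0 and tr(H) = 18 > 0, so H is positive definite and the point is a local minimum.

local minimum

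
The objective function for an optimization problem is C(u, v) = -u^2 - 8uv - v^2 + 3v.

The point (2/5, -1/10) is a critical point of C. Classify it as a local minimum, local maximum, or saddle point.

The Hessian of C is constant: H = [[-2, -8], [-8, -2]].
det(H) = (-2)·(-2) − (-8)² = -60.
Since det(H) < 0, H is indefinite and the critical point is a saddle point.

saddle point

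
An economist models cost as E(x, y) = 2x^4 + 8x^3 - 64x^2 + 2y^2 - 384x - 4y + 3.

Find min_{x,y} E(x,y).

-1535

E(x,y) separates as P(x) + Q(y) + 3, so its minimum is min P + min Q + 3.
P'(x) = 8(x - 4)(x + 3)(x + 4) vanishes at x ∈ {-4, -3, 4}; Q'(y) = 4y - 4 vanishes at y ∈ {1}.
Local minima of P (where P''>0): P(-4)=512, P(4)=-1536. Local minima of Q: Q(1)=-2.
So the global minimum of E is P(4) + Q(1) + 3 = -1536 − 2 + 3 = -1535, attained at (4, 1).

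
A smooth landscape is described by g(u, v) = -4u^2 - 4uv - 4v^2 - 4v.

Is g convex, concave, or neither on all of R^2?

concave

g is quadratic, so its Hessian is the constant matrix H = [[-8, -4], [-4, -8]].
det(H) = 48, tr(H) = -16.
det(H) > 0 and tr(H) < 0, so H is negative definite everywhere: concave.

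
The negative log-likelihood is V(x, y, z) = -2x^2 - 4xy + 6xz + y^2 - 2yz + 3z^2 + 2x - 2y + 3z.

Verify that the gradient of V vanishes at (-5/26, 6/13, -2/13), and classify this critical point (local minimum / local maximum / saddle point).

saddle point

∇V = (-4x - 4y + 6z + 2, -4x + 2y - 2z - 2, 6x - 2y + 6z + 3); substituting (-5/26, 6/13, -2/13) gives ∇V = (0, 0, 0), so (-5/26, 6/13, -2/13) is indeed a critical point.
The Hessian is constant: H = [[-4, -4, 6], [-4, 2, -2], [6, -2, 6]].
Leading principal minors: Δ₁ = -4, Δ₂ = -24, Δ₃ = -104.
The minors fit neither the all-positive nor the alternating-sign pattern, so H is indefinite: a saddle point.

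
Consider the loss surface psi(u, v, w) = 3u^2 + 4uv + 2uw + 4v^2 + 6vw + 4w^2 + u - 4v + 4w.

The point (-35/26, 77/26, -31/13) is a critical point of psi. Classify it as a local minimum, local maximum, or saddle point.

local minimum

The Hessian is constant: H = [[6, 4, 2], [4, 8, 6], [2, 6, 8]].
Leading principal minors: Δ₁ = 6, Δ₂ = 32, Δ₃ = 104.
All leading minors are positive, so H is positive definite: a local minimum.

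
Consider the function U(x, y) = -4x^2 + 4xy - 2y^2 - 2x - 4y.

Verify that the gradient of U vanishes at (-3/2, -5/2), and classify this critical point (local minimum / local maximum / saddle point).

local maximum

∇U = (-8x + 4y - 2, 4x - 4y - 4); substituting (-3/2, -5/2) gives ∇U = (0, 0), so (-3/2, -5/2) is indeed a critical point.
The Hessian of U is constant: H = [[-8, 4], [4, -4]].
det(H) = (-8)·(-4) − 4² = 16.
det(H) > 0 and tr(H) = -12 < 0, so H is negative definite and the point is a local maximum.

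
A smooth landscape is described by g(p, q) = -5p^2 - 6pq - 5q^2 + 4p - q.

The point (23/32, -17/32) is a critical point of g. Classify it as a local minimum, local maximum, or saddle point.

local maximum

The Hessian of g is constant: H = [[-10, -6], [-6, -10]].
det(H) = (-10)·(-10) − (-6)² = 64.
det(H) > 0 and tr(H) = -20 < 0, so H is negative definite and the point is a local maximum.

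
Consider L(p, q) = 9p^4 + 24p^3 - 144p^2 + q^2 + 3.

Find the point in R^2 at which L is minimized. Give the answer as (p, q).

(-4, 0)

L(p,q) separates as A(p) + B(q) + 3, so its minimum is min A + min B + 3.
A'(p) = 36p(p - 2)(p + 4) vanishes at p ∈ {-4, 0, 2}; B'(q) = 2q vanishes at q ∈ {0}.
Local minima of A (where A''>0): A(-4)=-1536, A(2)=-240. Local minima of B: B(0)=0.
So the global minimum of L is A(-4) + B(0) + 3 = -1536 + 0 + 3 = -1533, attained at (-4, 0).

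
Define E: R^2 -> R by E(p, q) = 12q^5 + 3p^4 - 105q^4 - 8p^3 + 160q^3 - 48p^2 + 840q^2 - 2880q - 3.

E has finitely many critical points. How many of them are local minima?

E separates as a function of p plus a function of q, so ∇E=0 decouples.
∂E/∂p = 12p(p - 4)(p + 2) = 0 at p ∈ {-2, 0, 4}; ∂E/∂q = 60(q - 4)(q - 3)(q - 2)(q + 2) = 0 at q ∈ {-2, 2, 3, 4}.
The Hessian is diagonal: diag(E_pp, E_qq). Second derivatives: E_pp(-2)=144, E_pp(0)=-96, E_pp(4)=288; E_qq(-2)=-7200, E_qq(2)=480, E_qq(3)=-300, E_qq(4)=720.
Local minima occur where both diagonal entries positive: (-2, 2), (-2, 4), (4, 2), (4, 4). Count: 4.

4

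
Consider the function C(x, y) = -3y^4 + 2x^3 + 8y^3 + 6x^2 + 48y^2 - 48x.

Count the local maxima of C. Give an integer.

C separates as a function of x plus a function of y, so ∇C=0 decouples.
∂C/∂x = 6(x - 2)(x + 4) = 0 at x ∈ {-4, 2}; ∂C/∂y = -12y(y - 4)(y + 2) = 0 at y ∈ {-2, 0, 4}.
The Hessian is diagonal: diag(C_xx, C_yy). Second derivatives: C_xx(-4)=-36, C_xx(2)=36; C_yy(-2)=-144, C_yy(0)=96, C_yy(4)=-288.
Local maxima occur where both diagonal entries negative: (-4, -2), (-4, 4). Count: 2.

2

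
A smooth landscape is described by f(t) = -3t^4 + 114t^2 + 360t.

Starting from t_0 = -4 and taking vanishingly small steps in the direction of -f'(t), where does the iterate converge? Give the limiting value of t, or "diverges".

f'(t) = -12(t - 5)(t + 2)(t + 3), so f'(-4) = 216.
Gradient descent moves in the -f' direction, i.e. t is decreasing.
There is no critical point below t=-4, and f' keeps the same sign, so the iterate runs off to −∞.

diverges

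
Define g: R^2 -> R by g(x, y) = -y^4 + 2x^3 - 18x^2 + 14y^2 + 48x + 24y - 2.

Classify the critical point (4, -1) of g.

The mixed partial ∂²g/∂x∂y is 0, so the Hessian at any point is diag(g_xx, g_yy) = diag(12(x - 3), 4(-3y^2 + 7)).
At (4, -1): H = diag(12, 16).
Both eigenvalues are positive, so H is positive definite: a local minimum.

local minimum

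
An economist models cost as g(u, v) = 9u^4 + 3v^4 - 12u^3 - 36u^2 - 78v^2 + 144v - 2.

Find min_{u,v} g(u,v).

g(u,v) separates as P(u) + Q(v) − 2, so its minimum is min P + min Q − 2.
P'(u) = 36u(u - 2)(u + 1) vanishes at u ∈ {-1, 0, 2}; Q'(v) = 12(v - 3)(v - 1)(v + 4) vanishes at v ∈ {-4, 1, 3}.
Local minima of P (where P''>0): P(-1)=-15, P(2)=-96. Local minima of Q: Q(-4)=-1056, Q(3)=-27.
So the global minimum of g is P(2) + Q(-4) − 2 = -96 − 1056 − 2 = -1154, attained at (2, -4).

-1154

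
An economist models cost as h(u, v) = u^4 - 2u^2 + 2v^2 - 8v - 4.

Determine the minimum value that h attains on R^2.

h(u,v) separates as P(u) + Q(v) − 4, so its minimum is min P + min Q − 4.
P'(u) = 4u(u - 1)(u + 1) vanishes at u ∈ {-1, 0, 1}; Q'(v) = 4v - 8 vanishes at v ∈ {2}.
Local minima of P (where P''>0): P(-1)=-1, P(1)=-1. Local minima of Q: Q(2)=-8.
So the global minimum of h is P(-1) + Q(2) − 4 = -1 − 8 − 4 = -13, attained at (-1, 2).

-13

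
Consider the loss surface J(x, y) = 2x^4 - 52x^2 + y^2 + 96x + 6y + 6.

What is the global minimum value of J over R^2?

J(x,y) separates as P(x) + Q(y) + 6, so its minimum is min P + min Q + 6.
P'(x) = 8(x - 3)(x - 1)(x + 4) vanishes at x ∈ {-4, 1, 3}; Q'(y) = 2y + 6 vanishes at y ∈ {-3}.
Local minima of P (where P''>0): P(-4)=-704, P(3)=-18. Local minima of Q: Q(-3)=-9.
So the global minimum of J is P(-4) + Q(-3) + 6 = -704 − 9 + 6 = -707, attained at (-4, -3).

-707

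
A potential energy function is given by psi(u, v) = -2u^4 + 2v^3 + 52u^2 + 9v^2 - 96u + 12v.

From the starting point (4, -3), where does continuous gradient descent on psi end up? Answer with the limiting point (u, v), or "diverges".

psi is separable, so gradient descent decouples: u follows -∂psi/∂u, v follows -∂psi/∂v.
∂psi/∂u = -8(u - 3)(u - 1)(u + 4); at u=4 this is -192, so u increases.
∂psi/∂v = 6(v + 1)(v + 2); at v=-3 this is 12, so v decreases.
The u-coordinate has no critical point in that direction and runs off to infinity.

diverges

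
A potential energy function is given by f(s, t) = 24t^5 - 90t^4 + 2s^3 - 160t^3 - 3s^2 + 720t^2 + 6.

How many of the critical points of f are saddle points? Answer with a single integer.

f separates as a function of s plus a function of t, so ∇f=0 decouples.
∂f/∂s = 6s(s - 1) = 0 at s ∈ {0, 1}; ∂f/∂t = 120t(t - 3)(t - 2)(t + 2) = 0 at t ∈ {-2, 0, 2, 3}.
The Hessian is diagonal: diag(f_ss, f_tt). Second derivatives: f_ss(0)=-6, f_ss(1)=6; f_tt(-2)=-4800, f_tt(0)=1440, f_tt(2)=-960, f_tt(3)=1800.
Saddle points occur where the two diagonal entries have opposite signs: (0, 0), (0, 3), (1, -2), (1, 2). Count: 4.

4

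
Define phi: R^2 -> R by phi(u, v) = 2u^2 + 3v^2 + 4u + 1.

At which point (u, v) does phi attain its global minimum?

(-1, 0)

phi(u,v) separates as P(u) + Q(v) + 1, so its minimum is min P + min Q + 1.
P'(u) = 4u + 4 vanishes at u ∈ {-1}; Q'(v) = 6v vanishes at v ∈ {0}.
Local minima of P (where P''>0): P(-1)=-2. Local minima of Q: Q(0)=0.
So the global minimum of phi is P(-1) + Q(0) + 1 = -2 + 0 + 1 = -1, attained at (-1, 0).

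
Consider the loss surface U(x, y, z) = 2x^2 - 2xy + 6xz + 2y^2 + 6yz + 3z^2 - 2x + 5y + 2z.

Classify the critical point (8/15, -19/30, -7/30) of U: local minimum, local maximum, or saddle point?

The Hessian is constant: H = [[4, -2, 6], [-2, 4, 6], [6, 6, 6]].
Leading principal minors: Δ₁ = 4, Δ₂ = 12, Δ₃ = -360.
The minors fit neither the all-positive nor the alternating-sign pattern, so H is indefinite: a saddle point.

saddle point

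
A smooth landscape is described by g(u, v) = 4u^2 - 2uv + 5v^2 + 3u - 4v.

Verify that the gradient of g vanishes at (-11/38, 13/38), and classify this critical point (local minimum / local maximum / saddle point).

∇g = (8u - 2v + 3, -2u + 10v - 4); substituting (-11/38, 13/38) gives ∇g = (0, 0), so (-11/38, 13/38) is indeed a critical point.
The Hessian of g is constant: H = [[8, -2], [-2, 10]].
det(H) = 8·10 − (-2)² = 76.
det(H) > 0 and tr(H) = 18 > 0, so H is positive definite and the point is a local minimum.

local minimum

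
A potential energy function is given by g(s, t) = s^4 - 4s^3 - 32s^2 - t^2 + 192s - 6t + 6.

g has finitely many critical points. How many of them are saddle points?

g separates as a function of s plus a function of t, so ∇g=0 decouples.
∂g/∂s = 4(s - 4)(s - 3)(s + 4) = 0 at s ∈ {-4, 3, 4}; ∂g/∂t = -2(t + 3) = 0 at t ∈ {-3}.
The Hessian is diagonal: diag(g_ss, g_tt). Second derivatives: g_ss(-4)=224, g_ss(3)=-28, g_ss(4)=32; g_tt(-3)=-2.
Saddle points occur where the two diagonal entries have opposite signs: (-4, -3), (4, -3). Count: 2.

2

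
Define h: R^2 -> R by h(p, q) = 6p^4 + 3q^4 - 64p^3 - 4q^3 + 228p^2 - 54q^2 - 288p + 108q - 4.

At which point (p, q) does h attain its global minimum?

(1, -3)

h(p,q) separates as A(p) + B(q) − 4, so its minimum is min A + min B − 4.
A'(p) = 24(p - 4)(p - 3)(p - 1) vanishes at p ∈ {1, 3, 4}; B'(q) = 12(q - 3)(q - 1)(q + 3) vanishes at q ∈ {-3, 1, 3}.
Local minima of A (where A''>0): A(1)=-118, A(4)=-64. Local minima of B: B(-3)=-459, B(3)=-27.
So the global minimum of h is A(1) + B(-3) − 4 = -118 − 459 − 4 = -581, attained at (1, -3).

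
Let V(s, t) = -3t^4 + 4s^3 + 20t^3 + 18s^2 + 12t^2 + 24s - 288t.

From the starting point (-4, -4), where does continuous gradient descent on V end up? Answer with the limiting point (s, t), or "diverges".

diverges

V is separable, so gradient descent decouples: s follows -∂V/∂s, t follows -∂V/∂t.
∂V/∂s = 12(s + 1)(s + 2); at s=-4 this is 72, so s decreases.
∂V/∂t = -12(t - 4)(t - 3)(t + 2); at t=-4 this is 1344, so t decreases.
The s-coordinate has no critical point in that direction and runs off to infinity.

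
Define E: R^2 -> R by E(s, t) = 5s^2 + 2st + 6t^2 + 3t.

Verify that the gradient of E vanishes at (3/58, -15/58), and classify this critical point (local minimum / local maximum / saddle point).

local minimum

∇E = (10s + 2t, 2s + 12t + 3); substituting (3/58, -15/58) gives ∇E = (0, 0), so (3/58, -15/58) is indeed a critical point.
The Hessian of E is constant: H = [[10, 2], [2, 12]].
det(H) = 10·12 − 2² = 116.
det(H) > 0 and tr(H) = 22 > 0, so H is positive definite and the point is a local minimum.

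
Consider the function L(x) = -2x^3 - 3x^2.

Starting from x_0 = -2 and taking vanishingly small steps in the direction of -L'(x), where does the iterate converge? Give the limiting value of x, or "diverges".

L'(x) = -6x(x + 1), so L'(-2) = -12.
Gradient descent moves in the -L' direction, i.e. x is increasing.
The nearest critical point in that direction is x = -1, where L'' = 6 > 0 (a local minimum). The iterate converges there.

-1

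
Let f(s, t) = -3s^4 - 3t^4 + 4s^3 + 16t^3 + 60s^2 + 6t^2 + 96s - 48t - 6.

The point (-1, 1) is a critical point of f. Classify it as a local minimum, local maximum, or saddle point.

local minimum

The mixed partial ∂²f/∂s∂t is 0, so the Hessian at any point is diag(f_ss, f_tt) = diag(12(-3s^2 + 2s + 10), 12(-3t^2 + 8t + 1)).
At (-1, 1): H = diag(60, 72).
Both eigenvalues are positive, so H is positive definite: a local minimum.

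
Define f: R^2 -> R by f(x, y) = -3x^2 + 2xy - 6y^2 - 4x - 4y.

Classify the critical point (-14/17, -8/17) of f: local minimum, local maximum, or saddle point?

The Hessian of f is constant: H = [[-6, 2], [2, -12]].
det(H) = (-6)·(-12) − 2² = 68.
det(H) > 0 and tr(H) = -18 < 0, so H is negative definite and the point is a local maximum.

local maximum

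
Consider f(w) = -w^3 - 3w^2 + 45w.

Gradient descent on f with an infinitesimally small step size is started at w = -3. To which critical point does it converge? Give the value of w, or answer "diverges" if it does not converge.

f'(w) = -3(w - 3)(w + 5), so f'(-3) = 36.
Gradient descent moves in the -f' direction, i.e. w is decreasing.
The nearest critical point in that direction is w = -5, where f'' = 24 > 0 (a local minimum). The iterate converges there.

-5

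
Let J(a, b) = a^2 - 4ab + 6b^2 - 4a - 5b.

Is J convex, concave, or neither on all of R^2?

convex

J is quadratic, so its Hessian is the constant matrix H = [[2, -4], [-4, 12]].
det(H) = 8, tr(H) = 14.
det(H) > 0 and tr(H) > 0, so H is positive definite everywhere: convex.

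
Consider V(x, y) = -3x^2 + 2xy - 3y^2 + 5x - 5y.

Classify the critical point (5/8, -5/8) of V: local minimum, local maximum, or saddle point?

The Hessian of V is constant: H = [[-6, 2], [2, -6]].
det(H) = (-6)·(-6) − 2² = 32.
det(H) > 0 and tr(H) = -12 < 0, so H is negative definite and the point is a local maximum.

local maximum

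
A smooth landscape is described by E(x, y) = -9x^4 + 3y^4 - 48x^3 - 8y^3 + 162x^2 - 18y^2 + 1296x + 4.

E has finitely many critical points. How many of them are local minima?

2

E separates as a function of x plus a function of y, so ∇E=0 decouples.
∂E/∂x = -36(x - 3)(x + 3)(x + 4) = 0 at x ∈ {-4, -3, 3}; ∂E/∂y = 12y(y - 3)(y + 1) = 0 at y ∈ {-1, 0, 3}.
The Hessian is diagonal: diag(E_xx, E_yy). Second derivatives: E_xx(-4)=-252, E_xx(-3)=216, E_xx(3)=-1512; E_yy(-1)=48, E_yy(0)=-36, E_yy(3)=144.
Local minima occur where both diagonal entries positive: (-3, -1), (-3, 3). Count: 2.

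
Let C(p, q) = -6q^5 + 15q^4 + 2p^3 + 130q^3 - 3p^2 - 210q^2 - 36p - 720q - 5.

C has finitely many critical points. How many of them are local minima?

C separates as a function of p plus a function of q, so ∇C=0 decouples.
∂C/∂p = 6(p - 3)(p + 2) = 0 at p ∈ {-2, 3}; ∂C/∂q = -30(q - 4)(q - 2)(q + 1)(q + 3) = 0 at q ∈ {-3, -1, 2, 4}.
The Hessian is diagonal: diag(C_pp, C_qq). Second derivatives: C_pp(-2)=-30, C_pp(3)=30; C_qq(-3)=2100, C_qq(-1)=-900, C_qq(2)=900, C_qq(4)=-2100.
Local minima occur where both diagonal entries positive: (3, -3), (3, 2). Count: 2.

2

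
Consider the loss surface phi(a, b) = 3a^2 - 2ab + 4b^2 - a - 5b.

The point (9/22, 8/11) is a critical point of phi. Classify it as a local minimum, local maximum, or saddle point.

The Hessian of phi is constant: H = [[6, -2], [-2, 8]].
det(H) = 6·8 − (-2)² = 44.
det(H) > 0 and tr(H) = 14 > 0, so H is positive definite and the point is a local minimum.

local minimum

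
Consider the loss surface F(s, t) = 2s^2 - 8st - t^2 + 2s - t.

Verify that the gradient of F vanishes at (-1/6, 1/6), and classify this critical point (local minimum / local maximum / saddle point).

∇F = (4s - 8t + 2, -8s - 2t - 1); substituting (-1/6, 1/6) gives ∇F = (0, 0), so (-1/6, 1/6) is indeed a critical point.
The Hessian of F is constant: H = [[4, -8], [-8, -2]].
det(H) = 4·(-2) − (-8)² = -72.
Since det(H) < 0, H is indefinite and the critical point is a saddle point.

saddle point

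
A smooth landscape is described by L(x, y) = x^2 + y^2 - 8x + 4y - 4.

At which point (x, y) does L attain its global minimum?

L(x,y) separates as P(x) + Q(y) − 4, so its minimum is min P + min Q − 4.
P'(x) = 2x - 8 vanishes at x ∈ {4}; Q'(y) = 2y + 4 vanishes at y ∈ {-2}.
Local minima of P (where P''>0): P(4)=-16. Local minima of Q: Q(-2)=-4.
So the global minimum of L is P(4) + Q(-2) − 4 = -16 − 4 − 4 = -24, attained at (4, -2).

(4, -2)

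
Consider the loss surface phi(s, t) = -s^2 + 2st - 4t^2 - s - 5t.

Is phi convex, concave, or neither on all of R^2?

phi is quadratic, so its Hessian is the constant matrix H = [[-2, 2], [2, -8]].
det(H) = 12, tr(H) = -10.
det(H) > 0 and tr(H) < 0, so H is negative definite everywhere: concave.

concave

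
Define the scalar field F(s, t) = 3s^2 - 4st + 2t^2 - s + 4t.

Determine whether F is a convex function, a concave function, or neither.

convex

F is quadratic, so its Hessian is the constant matrix H = [[6, -4], [-4, 4]].
det(H) = 8, tr(H) = 10.
det(H) > 0 and tr(H) > 0, so H is positive definite everywhere: convex.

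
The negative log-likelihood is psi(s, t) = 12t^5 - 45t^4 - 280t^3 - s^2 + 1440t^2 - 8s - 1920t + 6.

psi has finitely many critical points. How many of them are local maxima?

psi separates as a function of s plus a function of t, so ∇psi=0 decouples.
∂psi/∂s = -2(s + 4) = 0 at s ∈ {-4}; ∂psi/∂t = 60(t - 4)(t - 2)(t - 1)(t + 4) = 0 at t ∈ {-4, 1, 2, 4}.
The Hessian is diagonal: diag(psi_ss, psi_tt). Second derivatives: psi_ss(-4)=-2; psi_tt(-4)=-14400, psi_tt(1)=900, psi_tt(2)=-720, psi_tt(4)=2880.
Local maxima occur where both diagonal entries negative: (-4, -4), (-4, 2). Count: 2.

2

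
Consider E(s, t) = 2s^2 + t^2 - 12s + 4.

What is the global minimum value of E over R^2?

E(s,t) separates as P(s) + Q(t) + 4, so its minimum is min P + min Q + 4.
P'(s) = 4s - 12 vanishes at s ∈ {3}; Q'(t) = 2t vanishes at t ∈ {0}.
Local minima of P (where P''>0): P(3)=-18. Local minima of Q: Q(0)=0.
So the global minimum of E is P(3) + Q(0) + 4 = -18 + 0 + 4 = -14, attained at (3, 0).

-14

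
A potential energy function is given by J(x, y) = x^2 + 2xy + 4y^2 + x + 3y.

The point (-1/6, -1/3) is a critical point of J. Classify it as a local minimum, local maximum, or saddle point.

The Hessian of J is constant: H = [[2, 2], [2, 8]].
det(H) = 2·8 − 2² = 12.
det(H) > 0 and tr(H) = 10 > 0, so H is positive definite and the point is a local minimum.

local minimum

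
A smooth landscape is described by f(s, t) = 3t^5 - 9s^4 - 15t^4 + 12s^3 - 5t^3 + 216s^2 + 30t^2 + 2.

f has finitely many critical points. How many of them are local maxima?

f separates as a function of s plus a function of t, so ∇f=0 decouples.
∂f/∂s = -36s(s - 4)(s + 3) = 0 at s ∈ {-3, 0, 4}; ∂f/∂t = 15t(t - 4)(t - 1)(t + 1) = 0 at t ∈ {-1, 0, 1, 4}.
The Hessian is diagonal: diag(f_ss, f_tt). Second derivatives: f_ss(-3)=-756, f_ss(0)=432, f_ss(4)=-1008; f_tt(-1)=-150, f_tt(0)=60, f_tt(1)=-90, f_tt(4)=900.
Local maxima occur where both diagonal entries negative: (-3, -1), (-3, 1), (4, -1), (4, 1). Count: 4.

4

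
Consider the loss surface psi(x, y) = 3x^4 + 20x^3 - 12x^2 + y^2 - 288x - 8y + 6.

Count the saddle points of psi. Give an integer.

1

psi separates as a function of x plus a function of y, so ∇psi=0 decouples.
∂psi/∂x = 12(x - 2)(x + 3)(x + 4) = 0 at x ∈ {-4, -3, 2}; ∂psi/∂y = 2(y - 4) = 0 at y ∈ {4}.
The Hessian is diagonal: diag(psi_xx, psi_yy). Second derivatives: psi_xx(-4)=72, psi_xx(-3)=-60, psi_xx(2)=360; psi_yy(4)=2.
Saddle points occur where the two diagonal entries have opposite signs: (-3, 4). Count: 1.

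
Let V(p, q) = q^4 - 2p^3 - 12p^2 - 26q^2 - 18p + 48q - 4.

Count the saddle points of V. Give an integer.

V separates as a function of p plus a function of q, so ∇V=0 decouples.
∂V/∂p = -6(p + 1)(p + 3) = 0 at p ∈ {-3, -1}; ∂V/∂q = 4(q - 3)(q - 1)(q + 4) = 0 at q ∈ {-4, 1, 3}.
The Hessian is diagonal: diag(V_pp, V_qq). Second derivatives: V_pp(-3)=12, V_pp(-1)=-12; V_qq(-4)=140, V_qq(1)=-40, V_qq(3)=56.
Saddle points occur where the two diagonal entries have opposite signs: (-3, 1), (-1, -4), (-1, 3). Count: 3.

3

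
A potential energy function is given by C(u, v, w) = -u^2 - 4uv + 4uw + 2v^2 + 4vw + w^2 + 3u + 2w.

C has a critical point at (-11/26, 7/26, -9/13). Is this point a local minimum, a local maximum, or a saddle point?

The Hessian is constant: H = [[-2, -4, 4], [-4, 4, 4], [4, 4, 2]].
Leading principal minors: Δ₁ = -2, Δ₂ = -24, Δ₃ = -208.
The minors fit neither the all-positive nor the alternating-sign pattern, so H is indefinite: a saddle point.

saddle point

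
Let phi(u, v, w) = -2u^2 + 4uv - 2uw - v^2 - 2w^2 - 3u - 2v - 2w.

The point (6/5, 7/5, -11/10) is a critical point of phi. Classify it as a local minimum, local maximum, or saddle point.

saddle point

The Hessian is constant: H = [[-4, 4, -2], [4, -2, 0], [-2, 0, -4]].
Leading principal minors: Δ₁ = -4, Δ₂ = -8, Δ₃ = 40.
The minors fit neither the all-positive nor the alternating-sign pattern, so H is indefinite: a saddle point.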